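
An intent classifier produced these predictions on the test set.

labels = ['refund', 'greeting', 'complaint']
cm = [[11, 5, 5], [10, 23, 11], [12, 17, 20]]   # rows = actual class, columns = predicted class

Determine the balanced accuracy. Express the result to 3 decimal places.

0.485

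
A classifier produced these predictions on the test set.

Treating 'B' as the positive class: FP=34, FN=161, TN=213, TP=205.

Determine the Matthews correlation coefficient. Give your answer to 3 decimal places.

MCC = (TP·TN − FP·FN) / √((TP+FP)(TP+FN)(TN+FP)(TN+FN))
Numerator = 205·213 − 34·161 = 38191
Denominator = √(239·366·247·374) = √8080673172 = 89892.5646
MCC = 38191 / 89892.5646 = 0.425

0.425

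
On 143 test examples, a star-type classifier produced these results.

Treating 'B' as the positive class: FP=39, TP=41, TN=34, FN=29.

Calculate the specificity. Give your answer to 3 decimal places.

Specificity = TN/(TN+FP) = 34/(34+39) = 0.466

0.466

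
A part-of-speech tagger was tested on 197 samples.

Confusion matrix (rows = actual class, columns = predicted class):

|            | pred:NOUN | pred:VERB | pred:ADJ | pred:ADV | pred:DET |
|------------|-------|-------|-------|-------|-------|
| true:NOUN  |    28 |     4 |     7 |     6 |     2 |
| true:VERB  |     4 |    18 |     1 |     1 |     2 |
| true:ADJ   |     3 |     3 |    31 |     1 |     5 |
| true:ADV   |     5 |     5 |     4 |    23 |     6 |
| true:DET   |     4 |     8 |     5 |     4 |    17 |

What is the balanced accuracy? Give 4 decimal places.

Balanced accuracy = mean of per-class recall.
  NOUN: recall = 28/47 = 0.59574
  VERB: recall = 18/26 = 0.69231
  ADJ: recall = 31/43 = 0.72093
  ADV: recall = 23/43 = 0.53488
  DET: recall = 17/38 = 0.44737
Mean = (0.59574 + 0.69231 + 0.72093 + 0.53488 + 0.44737) / 5 = 0.5982

0.5982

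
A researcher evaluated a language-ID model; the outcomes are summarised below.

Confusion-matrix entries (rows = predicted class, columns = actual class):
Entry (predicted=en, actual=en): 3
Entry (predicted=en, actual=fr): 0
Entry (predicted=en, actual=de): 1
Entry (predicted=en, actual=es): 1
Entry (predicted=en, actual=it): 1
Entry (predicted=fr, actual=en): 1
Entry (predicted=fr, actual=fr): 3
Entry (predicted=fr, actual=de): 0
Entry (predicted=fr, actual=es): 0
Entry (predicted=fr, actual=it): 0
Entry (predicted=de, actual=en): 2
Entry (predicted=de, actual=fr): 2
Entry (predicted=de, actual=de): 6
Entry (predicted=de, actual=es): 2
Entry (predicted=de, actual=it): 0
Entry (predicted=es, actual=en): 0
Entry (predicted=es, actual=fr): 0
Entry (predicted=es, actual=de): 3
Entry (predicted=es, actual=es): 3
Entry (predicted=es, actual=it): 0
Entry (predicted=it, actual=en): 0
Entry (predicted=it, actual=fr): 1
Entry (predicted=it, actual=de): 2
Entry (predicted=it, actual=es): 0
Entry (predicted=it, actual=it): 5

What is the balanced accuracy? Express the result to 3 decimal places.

0.567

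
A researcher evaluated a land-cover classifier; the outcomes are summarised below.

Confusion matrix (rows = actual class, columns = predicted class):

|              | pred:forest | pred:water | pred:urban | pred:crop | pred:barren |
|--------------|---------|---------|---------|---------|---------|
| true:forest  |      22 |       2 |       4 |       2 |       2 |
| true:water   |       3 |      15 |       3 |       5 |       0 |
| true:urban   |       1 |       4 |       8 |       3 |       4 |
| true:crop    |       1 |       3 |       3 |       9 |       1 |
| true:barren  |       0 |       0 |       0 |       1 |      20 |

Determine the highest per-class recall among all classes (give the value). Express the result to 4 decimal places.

Per-class recall (TP/(TP+FN)):
  forest: TP=22, FN=2+4+2+2=10 → 22/32 = 0.68750
  water: TP=15, FN=3+3+5+0=11 → 15/26 = 0.57692
  urban: TP=8, FN=1+4+3+4=12 → 8/20 = 0.40000
  crop: TP=9, FN=1+3+3+1=8 → 9/17 = 0.52941
  barren: TP=20, FN=0+0+0+1=1 → 20/21 = 0.95238
Highest is class 'barren' with recall = 0.9524.

0.9524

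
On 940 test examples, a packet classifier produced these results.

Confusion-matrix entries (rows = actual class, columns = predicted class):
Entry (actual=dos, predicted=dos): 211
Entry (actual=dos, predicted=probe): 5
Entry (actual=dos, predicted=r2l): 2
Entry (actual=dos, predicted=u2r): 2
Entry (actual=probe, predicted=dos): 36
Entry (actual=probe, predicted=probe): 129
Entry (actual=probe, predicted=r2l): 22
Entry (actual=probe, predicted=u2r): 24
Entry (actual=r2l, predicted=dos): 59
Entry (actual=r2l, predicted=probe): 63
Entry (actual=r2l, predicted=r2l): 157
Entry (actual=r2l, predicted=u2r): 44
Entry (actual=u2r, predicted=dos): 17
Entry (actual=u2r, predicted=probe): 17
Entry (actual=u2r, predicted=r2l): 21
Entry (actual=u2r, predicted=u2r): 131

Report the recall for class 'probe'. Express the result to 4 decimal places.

0.6114

recall = TP/(TP+FN).
probe: TP=129, FN=36+22+24=82 → 129/211 = 0.61137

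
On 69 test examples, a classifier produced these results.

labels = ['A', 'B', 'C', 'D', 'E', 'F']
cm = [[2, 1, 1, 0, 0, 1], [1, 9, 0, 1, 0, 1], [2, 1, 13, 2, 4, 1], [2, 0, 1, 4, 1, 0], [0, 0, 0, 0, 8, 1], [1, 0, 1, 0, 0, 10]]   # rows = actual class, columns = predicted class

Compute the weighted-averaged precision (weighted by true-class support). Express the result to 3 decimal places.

Per-class precision (TP/(TP+FP)):
  A: TP=2, FP=1+2+2+0+1=6 → 2/8 = 0.2500
  B: TP=9, FP=1+1+0+0+0=2 → 9/11 = 0.8182
  C: TP=13, FP=1+0+1+0+1=3 → 13/16 = 0.8125
  D: TP=4, FP=0+1+2+0+0=3 → 4/7 = 0.5714
  E: TP=8, FP=0+0+4+1+0=5 → 8/13 = 0.6154
  F: TP=10, FP=1+1+1+0+1=4 → 10/14 = 0.7143
Weighted-precision = Σ (supportᵢ/N)·precisionᵢ with N=69: (5/69)·0.2500 + (12/69)·0.8182 + (23/69)·0.8125 + (8/69)·0.5714 + (9/69)·0.6154 + (12/69)·0.7143 = 0.702

0.702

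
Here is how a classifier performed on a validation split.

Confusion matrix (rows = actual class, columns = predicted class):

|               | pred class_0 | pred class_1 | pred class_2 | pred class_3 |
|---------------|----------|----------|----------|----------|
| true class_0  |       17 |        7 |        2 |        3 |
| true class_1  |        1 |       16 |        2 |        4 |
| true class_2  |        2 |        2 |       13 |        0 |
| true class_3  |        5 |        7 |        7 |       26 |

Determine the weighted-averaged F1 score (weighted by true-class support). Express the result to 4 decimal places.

0.6353

Per-class F1 score (2·TP/(2·TP+FP+FN)):
  class_0: TP=17, FP=1+2+5=8, FN=7+2+3=12 → 34/54 = 0.62963
  class_1: TP=16, FP=7+2+7=16, FN=1+2+4=7 → 32/55 = 0.58182
  class_2: TP=13, FP=2+2+7=11, FN=2+2+0=4 → 26/41 = 0.63415
  class_3: TP=26, FP=3+4+0=7, FN=5+7+7=19 → 52/78 = 0.66667
Weighted-F1 score = Σ (supportᵢ/N)·F1 scoreᵢ with N=114: (29/114)·0.62963 + (23/114)·0.58182 + (17/114)·0.63415 + (45/114)·0.66667 = 0.6353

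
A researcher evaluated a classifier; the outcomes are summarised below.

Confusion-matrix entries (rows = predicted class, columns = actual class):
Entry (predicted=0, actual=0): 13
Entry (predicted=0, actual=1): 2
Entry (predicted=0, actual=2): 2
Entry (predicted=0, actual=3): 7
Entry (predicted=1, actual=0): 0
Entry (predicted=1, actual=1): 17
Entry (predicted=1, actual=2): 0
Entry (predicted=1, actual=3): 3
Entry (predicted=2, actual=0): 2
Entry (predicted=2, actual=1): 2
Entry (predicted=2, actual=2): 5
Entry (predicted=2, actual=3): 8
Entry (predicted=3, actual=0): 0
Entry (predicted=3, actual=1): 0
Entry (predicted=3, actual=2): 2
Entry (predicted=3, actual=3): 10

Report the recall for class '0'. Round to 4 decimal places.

0.8667

recall = TP/(TP+FN).
0: TP=13, FN=0+2+0=2 → 13/15 = 0.86667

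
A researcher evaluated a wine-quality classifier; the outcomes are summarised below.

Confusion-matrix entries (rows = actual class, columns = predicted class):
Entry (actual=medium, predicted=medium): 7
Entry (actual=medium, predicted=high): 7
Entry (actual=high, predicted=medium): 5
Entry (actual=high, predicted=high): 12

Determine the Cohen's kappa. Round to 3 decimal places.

Observed agreement pₒ = trace/N = 19/31 = 0.6129
Expected agreement pₑ = Σ (rowᵢ·colᵢ)/N² = (14·12 + 17·19)/31² = 0.5109
κ = (pₒ − pₑ)/(1 − pₑ) = (0.6129 − 0.5109)/(1 − 0.5109) = 0.209

0.209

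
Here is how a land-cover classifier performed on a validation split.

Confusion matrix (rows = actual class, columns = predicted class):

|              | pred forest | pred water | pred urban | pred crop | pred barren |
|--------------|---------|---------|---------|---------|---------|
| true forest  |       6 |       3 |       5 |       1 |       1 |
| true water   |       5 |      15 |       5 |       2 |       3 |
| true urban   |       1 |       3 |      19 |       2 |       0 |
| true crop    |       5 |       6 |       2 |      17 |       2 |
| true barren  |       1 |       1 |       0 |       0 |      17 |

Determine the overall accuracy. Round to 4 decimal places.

Accuracy = trace / total = (6+15+19+17+17=74) / 122 = 74/122 = 0.6066

0.6066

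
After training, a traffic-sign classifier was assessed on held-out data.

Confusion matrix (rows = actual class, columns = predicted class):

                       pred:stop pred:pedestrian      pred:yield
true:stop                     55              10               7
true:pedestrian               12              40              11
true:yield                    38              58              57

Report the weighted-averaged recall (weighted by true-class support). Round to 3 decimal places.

Per-class recall (TP/(TP+FN)):
  stop: TP=55, FN=10+7=17 → 55/72 = 0.7639
  pedestrian: TP=40, FN=12+11=23 → 40/63 = 0.6349
  yield: TP=57, FN=38+58=96 → 57/153 = 0.3725
Weighted-recall = Σ (supportᵢ/N)·recallᵢ with N=288: (72/288)·0.7639 + (63/288)·0.6349 + (153/288)·0.3725 = 0.528

0.528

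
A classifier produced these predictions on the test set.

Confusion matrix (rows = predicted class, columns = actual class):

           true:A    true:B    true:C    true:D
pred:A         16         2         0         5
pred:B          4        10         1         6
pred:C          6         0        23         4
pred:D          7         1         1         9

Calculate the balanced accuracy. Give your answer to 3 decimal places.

0.637

Balanced accuracy = mean of per-class recall.
  A: recall = 16/33 = 0.4848
  B: recall = 10/13 = 0.7692
  C: recall = 23/25 = 0.9200
  D: recall = 9/24 = 0.3750
Mean = (0.4848 + 0.7692 + 0.9200 + 0.3750) / 4 = 0.637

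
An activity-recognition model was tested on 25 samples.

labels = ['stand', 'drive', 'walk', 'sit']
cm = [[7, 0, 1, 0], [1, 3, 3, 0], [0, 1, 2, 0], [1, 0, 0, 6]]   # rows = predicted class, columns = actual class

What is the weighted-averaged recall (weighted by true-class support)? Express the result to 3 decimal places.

0.720

Per-class recall (TP/(TP+FN)):
  stand: TP=7, FN=1+0+1=2 → 7/9 = 0.7778
  drive: TP=3, FN=0+1+0=1 → 3/4 = 0.7500
  walk: TP=2, FN=1+3+0=4 → 2/6 = 0.3333
  sit: TP=6, FN=0+0+0=0 → 6/6 = 1.0000
Weighted-recall = Σ (supportᵢ/N)·recallᵢ with N=25: (9/25)·0.7778 + (4/25)·0.7500 + (6/25)·0.3333 + (6/25)·1.0000 = 0.720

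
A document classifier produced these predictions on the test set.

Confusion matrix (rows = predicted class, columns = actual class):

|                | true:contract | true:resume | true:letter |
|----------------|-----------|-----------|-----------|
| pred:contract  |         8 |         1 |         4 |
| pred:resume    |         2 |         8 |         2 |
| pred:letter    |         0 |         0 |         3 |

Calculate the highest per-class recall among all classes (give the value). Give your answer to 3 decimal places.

Per-class recall (TP/(TP+FN)):
  contract: TP=8, FN=2+0=2 → 8/10 = 0.8000
  resume: TP=8, FN=1+0=1 → 8/9 = 0.8889
  letter: TP=3, FN=4+2=6 → 3/9 = 0.3333
Highest is class 'resume' with recall = 0.889.

0.889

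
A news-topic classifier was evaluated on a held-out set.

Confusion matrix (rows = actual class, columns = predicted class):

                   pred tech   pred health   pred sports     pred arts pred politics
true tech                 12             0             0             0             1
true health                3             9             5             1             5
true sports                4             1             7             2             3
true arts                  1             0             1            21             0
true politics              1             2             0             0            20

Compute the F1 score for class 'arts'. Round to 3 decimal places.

0.894

F1 score = 2·TP/(2·TP+FP+FN).
arts: TP=21, FP=0+1+2+0=3, FN=1+0+1+0=2 → 42/47 = 0.8936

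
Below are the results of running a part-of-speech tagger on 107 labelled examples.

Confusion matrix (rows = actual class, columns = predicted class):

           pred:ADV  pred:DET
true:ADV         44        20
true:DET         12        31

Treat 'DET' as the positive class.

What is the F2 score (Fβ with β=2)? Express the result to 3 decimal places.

Fβ = (1+β²)·TP / ((1+β²)·TP + β²·FN + FP), with β²=4
= 5·31 / (5·31 + 4·12 + 20) = 0.695

0.695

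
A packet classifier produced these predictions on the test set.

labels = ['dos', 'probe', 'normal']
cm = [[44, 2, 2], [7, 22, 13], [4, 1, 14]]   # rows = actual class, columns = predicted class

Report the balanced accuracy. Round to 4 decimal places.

Balanced accuracy = mean of per-class recall.
  dos: recall = 44/48 = 0.91667
  probe: recall = 22/42 = 0.52381
  normal: recall = 14/19 = 0.73684
Mean = (0.91667 + 0.52381 + 0.73684) / 3 = 0.7258

0.7258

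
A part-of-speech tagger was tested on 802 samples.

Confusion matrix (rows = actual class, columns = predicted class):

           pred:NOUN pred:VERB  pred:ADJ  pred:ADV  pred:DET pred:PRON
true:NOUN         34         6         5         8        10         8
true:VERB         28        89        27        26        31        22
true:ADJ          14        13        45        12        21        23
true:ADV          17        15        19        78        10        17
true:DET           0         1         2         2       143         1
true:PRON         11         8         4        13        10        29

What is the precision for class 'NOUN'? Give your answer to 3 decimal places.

0.327

One-vs-rest for 'NOUN': TP = diagonal; FP = other classes predicted 'NOUN'; FN = 'NOUN' predicted as other.
precision = TP/(TP+FP).
NOUN: TP=34, FP=28+14+17+0+11=70 → 34/104 = 0.3269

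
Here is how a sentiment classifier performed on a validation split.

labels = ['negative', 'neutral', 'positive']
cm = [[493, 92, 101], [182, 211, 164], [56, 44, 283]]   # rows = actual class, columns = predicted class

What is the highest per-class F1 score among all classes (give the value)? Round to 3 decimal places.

Per-class F1 score (2·TP/(2·TP+FP+FN)):
  negative: TP=493, FP=182+56=238, FN=92+101=193 → 986/1417 = 0.6958
  neutral: TP=211, FP=92+44=136, FN=182+164=346 → 422/904 = 0.4668
  positive: TP=283, FP=101+164=265, FN=56+44=100 → 566/931 = 0.6079
Highest is class 'negative' with F1 score = 0.696.

0.696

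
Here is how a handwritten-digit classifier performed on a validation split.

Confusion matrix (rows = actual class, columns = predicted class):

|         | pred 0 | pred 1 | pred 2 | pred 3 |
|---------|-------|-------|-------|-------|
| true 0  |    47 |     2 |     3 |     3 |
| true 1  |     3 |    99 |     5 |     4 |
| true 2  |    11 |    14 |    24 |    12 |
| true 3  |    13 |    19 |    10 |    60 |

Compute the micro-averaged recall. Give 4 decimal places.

Micro-averaging pools counts across classes: ΣTP=230, ΣFP=99, ΣFN=99.
Micro-recall = TP/(TP+FN) on pooled counts = 0.6991 (equals overall accuracy in single-label multiclass).

0.6991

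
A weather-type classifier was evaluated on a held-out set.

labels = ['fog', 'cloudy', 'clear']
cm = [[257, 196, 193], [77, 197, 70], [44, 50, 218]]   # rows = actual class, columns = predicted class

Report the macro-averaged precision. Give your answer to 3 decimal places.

Per-class precision (TP/(TP+FP)):
  fog: TP=257, FP=77+44=121 → 257/378 = 0.6799
  cloudy: TP=197, FP=196+50=246 → 197/443 = 0.4447
  clear: TP=218, FP=193+70=263 → 218/481 = 0.4532
Macro-precision = mean = (0.6799 + 0.4447 + 0.4532) / 3 = 0.526

0.526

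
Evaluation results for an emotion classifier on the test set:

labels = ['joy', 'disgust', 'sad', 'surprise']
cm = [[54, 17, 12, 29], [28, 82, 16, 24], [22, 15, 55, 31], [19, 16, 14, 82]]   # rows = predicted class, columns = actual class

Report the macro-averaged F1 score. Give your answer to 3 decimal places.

Per-class F1 score (2·TP/(2·TP+FP+FN)):
  joy: TP=54, FP=17+12+29=58, FN=28+22+19=69 → 108/235 = 0.4596
  disgust: TP=82, FP=28+16+24=68, FN=17+15+16=48 → 164/280 = 0.5857
  sad: TP=55, FP=22+15+31=68, FN=12+16+14=42 → 110/220 = 0.5000
  surprise: TP=82, FP=19+16+14=49, FN=29+24+31=84 → 164/297 = 0.5522
Macro-F1 score = mean = (0.4596 + 0.5857 + 0.5000 + 0.5522) / 4 = 0.524

0.524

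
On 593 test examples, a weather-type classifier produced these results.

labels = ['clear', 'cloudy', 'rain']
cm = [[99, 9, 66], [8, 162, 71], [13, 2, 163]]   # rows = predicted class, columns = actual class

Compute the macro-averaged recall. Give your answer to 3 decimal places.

0.768

Per-class recall (TP/(TP+FN)):
  clear: TP=99, FN=8+13=21 → 99/120 = 0.8250
  cloudy: TP=162, FN=9+2=11 → 162/173 = 0.9364
  rain: TP=163, FN=66+71=137 → 163/300 = 0.5433
Macro-recall = mean = (0.8250 + 0.9364 + 0.5433) / 3 = 0.768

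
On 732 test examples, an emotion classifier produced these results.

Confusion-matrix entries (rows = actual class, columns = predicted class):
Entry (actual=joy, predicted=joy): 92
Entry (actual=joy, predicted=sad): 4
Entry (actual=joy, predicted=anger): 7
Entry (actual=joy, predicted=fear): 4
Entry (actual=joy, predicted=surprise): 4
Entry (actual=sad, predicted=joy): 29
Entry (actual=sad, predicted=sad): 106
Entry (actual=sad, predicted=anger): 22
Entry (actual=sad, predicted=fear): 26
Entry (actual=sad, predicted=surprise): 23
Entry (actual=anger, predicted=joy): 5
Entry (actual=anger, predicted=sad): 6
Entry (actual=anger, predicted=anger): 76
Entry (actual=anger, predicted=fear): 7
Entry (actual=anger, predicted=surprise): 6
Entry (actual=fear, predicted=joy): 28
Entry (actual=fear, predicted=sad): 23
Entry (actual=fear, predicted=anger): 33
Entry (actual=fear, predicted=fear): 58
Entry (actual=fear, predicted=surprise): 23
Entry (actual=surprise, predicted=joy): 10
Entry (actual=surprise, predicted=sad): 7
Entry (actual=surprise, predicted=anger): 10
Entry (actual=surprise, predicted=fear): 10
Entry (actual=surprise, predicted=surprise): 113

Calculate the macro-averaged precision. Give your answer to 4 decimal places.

Per-class precision (TP/(TP+FP)):
  joy: TP=92, FP=29+5+28+10=72 → 92/164 = 0.56098
  sad: TP=106, FP=4+6+23+7=40 → 106/146 = 0.72603
  anger: TP=76, FP=7+22+33+10=72 → 76/148 = 0.51351
  fear: TP=58, FP=4+26+7+10=47 → 58/105 = 0.55238
  surprise: TP=113, FP=4+23+6+23=56 → 113/169 = 0.66864
Macro-precision = mean = (0.56098 + 0.72603 + 0.51351 + 0.55238 + 0.66864) / 5 = 0.6043

0.6043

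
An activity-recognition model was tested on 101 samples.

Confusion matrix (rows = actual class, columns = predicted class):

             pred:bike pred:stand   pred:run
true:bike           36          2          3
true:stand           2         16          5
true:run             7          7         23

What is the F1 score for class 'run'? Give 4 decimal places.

F1 score = 2·TP/(2·TP+FP+FN).
run: TP=23, FP=3+5=8, FN=7+7=14 → 46/68 = 0.67647

0.6765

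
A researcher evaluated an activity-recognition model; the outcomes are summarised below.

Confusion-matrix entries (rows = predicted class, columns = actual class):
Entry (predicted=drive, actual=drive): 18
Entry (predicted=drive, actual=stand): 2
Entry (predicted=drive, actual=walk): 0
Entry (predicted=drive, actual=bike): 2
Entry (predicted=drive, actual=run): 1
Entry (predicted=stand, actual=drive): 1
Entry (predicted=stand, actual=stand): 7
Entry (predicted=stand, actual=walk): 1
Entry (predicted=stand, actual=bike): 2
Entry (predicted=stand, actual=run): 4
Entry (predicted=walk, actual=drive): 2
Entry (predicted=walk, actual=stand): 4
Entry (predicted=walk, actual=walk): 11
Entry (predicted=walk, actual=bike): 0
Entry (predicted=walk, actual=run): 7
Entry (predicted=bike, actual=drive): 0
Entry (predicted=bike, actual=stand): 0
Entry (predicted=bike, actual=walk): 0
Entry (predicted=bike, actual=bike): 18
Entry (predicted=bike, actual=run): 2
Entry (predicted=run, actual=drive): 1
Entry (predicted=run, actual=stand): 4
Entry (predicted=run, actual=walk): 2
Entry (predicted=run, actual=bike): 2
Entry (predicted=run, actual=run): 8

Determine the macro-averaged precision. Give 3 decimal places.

0.616

Per-class precision (TP/(TP+FP)):
  drive: TP=18, FP=2+0+2+1=5 → 18/23 = 0.7826
  stand: TP=7, FP=1+1+2+4=8 → 7/15 = 0.4667
  walk: TP=11, FP=2+4+0+7=13 → 11/24 = 0.4583
  bike: TP=18, FP=0+0+0+2=2 → 18/20 = 0.9000
  run: TP=8, FP=1+4+2+2=9 → 8/17 = 0.4706
Macro-precision = mean = (0.7826 + 0.4667 + 0.4583 + 0.9000 + 0.4706) / 5 = 0.616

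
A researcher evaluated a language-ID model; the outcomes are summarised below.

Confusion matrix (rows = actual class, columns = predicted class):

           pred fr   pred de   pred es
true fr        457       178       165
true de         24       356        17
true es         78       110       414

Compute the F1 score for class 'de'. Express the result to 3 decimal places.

Take TP from the diagonal, FP from the rest of the 'de' prediction marginal, FN from the rest of the 'de' actual marginal.
F1 score = 2·TP/(2·TP+FP+FN).
de: TP=356, FP=178+110=288, FN=24+17=41 → 712/1041 = 0.6840

0.684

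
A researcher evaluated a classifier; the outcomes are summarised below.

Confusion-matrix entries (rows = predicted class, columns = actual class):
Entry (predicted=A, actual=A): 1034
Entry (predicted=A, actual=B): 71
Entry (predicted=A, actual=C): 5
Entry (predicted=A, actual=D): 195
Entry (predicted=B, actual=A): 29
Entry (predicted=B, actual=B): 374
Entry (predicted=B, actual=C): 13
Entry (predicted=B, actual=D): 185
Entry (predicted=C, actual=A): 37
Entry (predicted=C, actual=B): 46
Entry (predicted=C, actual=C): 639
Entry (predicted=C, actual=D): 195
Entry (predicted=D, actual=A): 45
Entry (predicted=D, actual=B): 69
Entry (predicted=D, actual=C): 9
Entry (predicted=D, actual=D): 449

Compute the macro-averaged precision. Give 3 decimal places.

0.724

Per-class precision (TP/(TP+FP)):
  A: TP=1034, FP=71+5+195=271 → 1034/1305 = 0.7923
  B: TP=374, FP=29+13+185=227 → 374/601 = 0.6223
  C: TP=639, FP=37+46+195=278 → 639/917 = 0.6968
  D: TP=449, FP=45+69+9=123 → 449/572 = 0.7850
Macro-precision = mean = (0.7923 + 0.6223 + 0.6968 + 0.7850) / 4 = 0.724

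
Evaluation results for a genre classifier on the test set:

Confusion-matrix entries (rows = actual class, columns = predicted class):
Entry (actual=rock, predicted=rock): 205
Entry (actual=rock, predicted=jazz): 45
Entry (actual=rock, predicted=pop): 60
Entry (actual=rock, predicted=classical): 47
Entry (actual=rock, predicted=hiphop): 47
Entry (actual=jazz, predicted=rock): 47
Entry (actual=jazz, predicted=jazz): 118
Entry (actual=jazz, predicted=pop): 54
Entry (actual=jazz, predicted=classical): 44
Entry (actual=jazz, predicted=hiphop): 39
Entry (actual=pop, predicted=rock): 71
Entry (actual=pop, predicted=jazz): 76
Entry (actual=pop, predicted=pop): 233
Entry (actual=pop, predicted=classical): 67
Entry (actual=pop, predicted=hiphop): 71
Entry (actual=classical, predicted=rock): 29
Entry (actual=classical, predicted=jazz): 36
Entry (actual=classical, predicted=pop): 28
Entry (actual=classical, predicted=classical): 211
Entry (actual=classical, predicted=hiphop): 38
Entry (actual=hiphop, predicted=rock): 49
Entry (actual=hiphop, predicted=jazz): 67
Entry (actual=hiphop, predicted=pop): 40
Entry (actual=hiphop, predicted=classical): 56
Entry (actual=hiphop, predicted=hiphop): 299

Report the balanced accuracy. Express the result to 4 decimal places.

0.5100

Balanced accuracy = mean of per-class recall.
  rock: recall = 205/404 = 0.50743
  jazz: recall = 118/302 = 0.39073
  pop: recall = 233/518 = 0.44981
  classical: recall = 211/342 = 0.61696
  hiphop: recall = 299/511 = 0.58513
Mean = (0.50743 + 0.39073 + 0.44981 + 0.61696 + 0.58513) / 5 = 0.5100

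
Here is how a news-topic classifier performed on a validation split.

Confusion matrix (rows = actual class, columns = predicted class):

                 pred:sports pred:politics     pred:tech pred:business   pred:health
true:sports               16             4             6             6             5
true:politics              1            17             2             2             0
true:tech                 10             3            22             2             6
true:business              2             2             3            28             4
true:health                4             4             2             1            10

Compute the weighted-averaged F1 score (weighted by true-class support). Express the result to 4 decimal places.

0.5721

Per-class F1 score (2·TP/(2·TP+FP+FN)):
  sports: TP=16, FP=1+10+2+4=17, FN=4+6+6+5=21 → 32/70 = 0.45714
  politics: TP=17, FP=4+3+2+4=13, FN=1+2+2+0=5 → 34/52 = 0.65385
  tech: TP=22, FP=6+2+3+2=13, FN=10+3+2+6=21 → 44/78 = 0.56410
  business: TP=28, FP=6+2+2+1=11, FN=2+2+3+4=11 → 56/78 = 0.71795
  health: TP=10, FP=5+0+6+4=15, FN=4+4+2+1=11 → 20/46 = 0.43478
Weighted-F1 score = Σ (supportᵢ/N)·F1 scoreᵢ with N=162: (37/162)·0.45714 + (22/162)·0.65385 + (43/162)·0.56410 + (39/162)·0.71795 + (21/162)·0.43478 = 0.5721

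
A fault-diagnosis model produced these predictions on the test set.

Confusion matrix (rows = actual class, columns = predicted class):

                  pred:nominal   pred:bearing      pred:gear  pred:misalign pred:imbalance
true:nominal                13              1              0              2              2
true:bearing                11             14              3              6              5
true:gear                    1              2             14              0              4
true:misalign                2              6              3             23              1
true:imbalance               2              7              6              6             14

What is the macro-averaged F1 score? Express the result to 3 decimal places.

Per-class F1 score (2·TP/(2·TP+FP+FN)):
  nominal: TP=13, FP=11+1+2+2=16, FN=1+0+2+2=5 → 26/47 = 0.5532
  bearing: TP=14, FP=1+2+6+7=16, FN=11+3+6+5=25 → 28/69 = 0.4058
  gear: TP=14, FP=0+3+3+6=12, FN=1+2+0+4=7 → 28/47 = 0.5957
  misalign: TP=23, FP=2+6+0+6=14, FN=2+6+3+1=12 → 46/72 = 0.6389
  imbalance: TP=14, FP=2+5+4+1=12, FN=2+7+6+6=21 → 28/61 = 0.4590
Macro-F1 score = mean = (0.5532 + 0.4058 + 0.5957 + 0.6389 + 0.4590) / 5 = 0.531

0.531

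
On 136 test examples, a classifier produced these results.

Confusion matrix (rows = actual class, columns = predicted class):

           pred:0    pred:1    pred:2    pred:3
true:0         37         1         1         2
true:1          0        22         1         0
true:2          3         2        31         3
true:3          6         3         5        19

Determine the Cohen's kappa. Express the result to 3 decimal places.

Observed agreement pₒ = trace/N = 109/136 = 0.8015
Expected agreement pₑ = Σ (rowᵢ·colᵢ)/N² = (41·46 + 23·28 + 39·38 + 33·24)/136² = 0.2597
κ = (pₒ − pₑ)/(1 − pₑ) = (0.8015 − 0.2597)/(1 − 0.2597) = 0.732

0.732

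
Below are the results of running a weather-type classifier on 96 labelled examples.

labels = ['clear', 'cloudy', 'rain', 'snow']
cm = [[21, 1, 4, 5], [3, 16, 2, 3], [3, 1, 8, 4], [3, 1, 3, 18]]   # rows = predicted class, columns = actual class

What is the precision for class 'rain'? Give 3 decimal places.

Treat 'rain' as positive and all other classes as negative.
precision = TP/(TP+FP).
rain: TP=8, FP=3+1+4=8 → 8/16 = 0.5000

0.500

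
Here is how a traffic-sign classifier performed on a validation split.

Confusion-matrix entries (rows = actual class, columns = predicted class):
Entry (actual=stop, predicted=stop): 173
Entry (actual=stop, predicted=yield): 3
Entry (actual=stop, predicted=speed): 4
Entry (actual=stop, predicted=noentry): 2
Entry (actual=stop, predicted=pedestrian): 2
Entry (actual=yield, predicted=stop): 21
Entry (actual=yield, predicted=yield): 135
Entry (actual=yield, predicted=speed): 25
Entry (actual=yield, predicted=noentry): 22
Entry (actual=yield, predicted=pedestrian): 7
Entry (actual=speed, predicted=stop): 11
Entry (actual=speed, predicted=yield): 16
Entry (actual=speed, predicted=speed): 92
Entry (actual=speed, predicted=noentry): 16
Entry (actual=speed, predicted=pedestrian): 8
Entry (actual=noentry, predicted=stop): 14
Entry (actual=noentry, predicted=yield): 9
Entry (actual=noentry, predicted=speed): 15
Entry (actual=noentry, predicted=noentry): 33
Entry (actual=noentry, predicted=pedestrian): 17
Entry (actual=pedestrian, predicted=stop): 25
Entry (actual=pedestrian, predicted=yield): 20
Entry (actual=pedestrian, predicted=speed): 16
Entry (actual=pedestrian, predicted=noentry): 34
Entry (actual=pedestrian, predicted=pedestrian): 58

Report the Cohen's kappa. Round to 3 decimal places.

Observed agreement pₒ = trace/N = 491/778 = 0.6311
Expected agreement pₑ = Σ (rowᵢ·colᵢ)/N² = (184·244 + 210·183 + 143·152 + 88·107 + 153·92)/778² = 0.2124
κ = (pₒ − pₑ)/(1 − pₑ) = (0.6311 − 0.2124)/(1 − 0.2124) = 0.532

0.532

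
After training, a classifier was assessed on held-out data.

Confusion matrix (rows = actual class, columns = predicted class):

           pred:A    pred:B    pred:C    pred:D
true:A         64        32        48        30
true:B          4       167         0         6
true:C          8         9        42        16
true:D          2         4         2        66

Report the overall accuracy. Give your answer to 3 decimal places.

0.678

Accuracy = trace / total = (64+167+42+66=339) / 500 = 339/500 = 0.678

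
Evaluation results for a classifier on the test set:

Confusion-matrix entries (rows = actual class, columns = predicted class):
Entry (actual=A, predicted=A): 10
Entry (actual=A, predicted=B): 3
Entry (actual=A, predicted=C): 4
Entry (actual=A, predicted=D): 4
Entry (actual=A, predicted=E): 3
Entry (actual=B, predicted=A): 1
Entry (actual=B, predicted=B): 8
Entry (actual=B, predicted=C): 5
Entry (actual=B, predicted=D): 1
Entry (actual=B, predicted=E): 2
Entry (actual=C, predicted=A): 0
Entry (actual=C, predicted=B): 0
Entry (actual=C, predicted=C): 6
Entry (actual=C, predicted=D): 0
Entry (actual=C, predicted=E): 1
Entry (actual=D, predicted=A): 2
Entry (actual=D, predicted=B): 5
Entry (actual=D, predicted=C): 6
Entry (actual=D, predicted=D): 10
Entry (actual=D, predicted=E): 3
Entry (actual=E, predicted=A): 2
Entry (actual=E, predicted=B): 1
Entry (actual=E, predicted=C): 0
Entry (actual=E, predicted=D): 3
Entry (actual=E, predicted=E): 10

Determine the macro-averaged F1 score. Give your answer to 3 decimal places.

Per-class F1 score (2·TP/(2·TP+FP+FN)):
  A: TP=10, FP=1+0+2+2=5, FN=3+4+4+3=14 → 20/39 = 0.5128
  B: TP=8, FP=3+0+5+1=9, FN=1+5+1+2=9 → 16/34 = 0.4706
  C: TP=6, FP=4+5+6+0=15, FN=0+0+0+1=1 → 12/28 = 0.4286
  D: TP=10, FP=4+1+0+3=8, FN=2+5+6+3=16 → 20/44 = 0.4545
  E: TP=10, FP=3+2+1+3=9, FN=2+1+0+3=6 → 20/35 = 0.5714
Macro-F1 score = mean = (0.5128 + 0.4706 + 0.4286 + 0.4545 + 0.5714) / 5 = 0.488

0.488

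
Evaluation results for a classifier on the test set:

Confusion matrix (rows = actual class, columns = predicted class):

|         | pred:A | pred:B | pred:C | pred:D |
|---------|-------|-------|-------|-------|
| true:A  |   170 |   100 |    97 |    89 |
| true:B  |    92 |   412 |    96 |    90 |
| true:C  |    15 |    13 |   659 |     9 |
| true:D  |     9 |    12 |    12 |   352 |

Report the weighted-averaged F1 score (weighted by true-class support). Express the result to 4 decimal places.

Per-class F1 score (2·TP/(2·TP+FP+FN)):
  A: TP=170, FP=92+15+9=116, FN=100+97+89=286 → 340/742 = 0.45822
  B: TP=412, FP=100+13+12=125, FN=92+96+90=278 → 824/1227 = 0.67156
  C: TP=659, FP=97+96+12=205, FN=15+13+9=37 → 1318/1560 = 0.84487
  D: TP=352, FP=89+90+9=188, FN=9+12+12=33 → 704/925 = 0.76108
Weighted-F1 score = Σ (supportᵢ/N)·F1 scoreᵢ with N=2227: (456/2227)·0.45822 + (690/2227)·0.67156 + (696/2227)·0.84487 + (385/2227)·0.76108 = 0.6975

0.6975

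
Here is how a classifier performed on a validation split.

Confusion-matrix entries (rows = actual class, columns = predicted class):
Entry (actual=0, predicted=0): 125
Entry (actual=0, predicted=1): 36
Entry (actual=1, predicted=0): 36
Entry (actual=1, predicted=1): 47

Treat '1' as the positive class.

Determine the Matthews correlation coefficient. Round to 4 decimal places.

0.3427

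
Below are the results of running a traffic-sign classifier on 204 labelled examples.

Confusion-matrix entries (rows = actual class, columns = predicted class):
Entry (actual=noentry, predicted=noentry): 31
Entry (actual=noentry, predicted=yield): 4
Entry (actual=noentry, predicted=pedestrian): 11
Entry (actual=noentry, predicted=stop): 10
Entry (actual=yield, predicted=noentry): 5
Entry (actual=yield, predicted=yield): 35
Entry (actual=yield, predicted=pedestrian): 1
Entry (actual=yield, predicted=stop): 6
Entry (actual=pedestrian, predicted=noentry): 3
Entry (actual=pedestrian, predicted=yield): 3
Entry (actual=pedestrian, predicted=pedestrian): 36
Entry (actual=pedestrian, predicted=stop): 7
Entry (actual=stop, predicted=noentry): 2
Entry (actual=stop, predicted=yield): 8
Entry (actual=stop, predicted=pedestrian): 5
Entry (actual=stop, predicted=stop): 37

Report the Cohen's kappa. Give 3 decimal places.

Observed agreement pₒ = trace/N = 139/204 = 0.6814
Expected agreement pₑ = Σ (rowᵢ·colᵢ)/N² = (56·41 + 47·50 + 49·53 + 52·60)/204² = 0.2490
κ = (pₒ − pₑ)/(1 − pₑ) = (0.6814 − 0.2490)/(1 − 0.2490) = 0.576

0.576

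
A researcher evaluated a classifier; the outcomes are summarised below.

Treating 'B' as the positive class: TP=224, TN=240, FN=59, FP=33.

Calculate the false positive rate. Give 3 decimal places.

0.121

FPR = FP/(FP+TN) = 33/(33+240) = 0.121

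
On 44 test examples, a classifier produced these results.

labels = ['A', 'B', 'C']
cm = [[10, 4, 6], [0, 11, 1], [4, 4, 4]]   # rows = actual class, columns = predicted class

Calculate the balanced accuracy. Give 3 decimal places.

0.583

Balanced accuracy = mean of per-class recall.
  A: recall = 10/20 = 0.5000
  B: recall = 11/12 = 0.9167
  C: recall = 4/12 = 0.3333
Mean = (0.5000 + 0.9167 + 0.3333) / 3 = 0.583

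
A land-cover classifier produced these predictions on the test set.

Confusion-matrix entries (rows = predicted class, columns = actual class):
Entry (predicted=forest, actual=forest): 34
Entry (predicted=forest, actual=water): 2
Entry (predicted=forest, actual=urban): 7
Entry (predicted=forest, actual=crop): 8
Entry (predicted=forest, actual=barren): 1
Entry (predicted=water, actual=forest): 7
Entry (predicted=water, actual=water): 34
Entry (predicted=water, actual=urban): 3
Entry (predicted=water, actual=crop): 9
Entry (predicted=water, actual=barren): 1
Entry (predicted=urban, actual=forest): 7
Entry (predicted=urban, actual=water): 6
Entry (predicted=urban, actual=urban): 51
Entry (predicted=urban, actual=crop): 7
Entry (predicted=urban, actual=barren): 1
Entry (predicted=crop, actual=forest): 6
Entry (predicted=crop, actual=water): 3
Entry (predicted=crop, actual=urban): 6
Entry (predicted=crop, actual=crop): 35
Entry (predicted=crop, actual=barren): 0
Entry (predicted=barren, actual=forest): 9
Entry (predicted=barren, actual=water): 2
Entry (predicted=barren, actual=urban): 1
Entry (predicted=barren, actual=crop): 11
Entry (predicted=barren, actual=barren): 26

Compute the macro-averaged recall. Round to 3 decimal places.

0.682

Per-class recall (TP/(TP+FN)):
  forest: TP=34, FN=7+7+6+9=29 → 34/63 = 0.5397
  water: TP=34, FN=2+6+3+2=13 → 34/47 = 0.7234
  urban: TP=51, FN=7+3+6+1=17 → 51/68 = 0.7500
  crop: TP=35, FN=8+9+7+11=35 → 35/70 = 0.5000
  barren: TP=26, FN=1+1+1+0=3 → 26/29 = 0.8966
Macro-recall = mean = (0.5397 + 0.7234 + 0.7500 + 0.5000 + 0.8966) / 5 = 0.682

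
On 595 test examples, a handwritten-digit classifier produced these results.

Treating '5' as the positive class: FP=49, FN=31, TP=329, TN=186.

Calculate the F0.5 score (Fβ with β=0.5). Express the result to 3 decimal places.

0.879

Fβ = (1+β²)·TP / ((1+β²)·TP + β²·FN + FP), with β²=1/4
= 1.25·329 / (1.25·329 + 0.25·31 + 49) = 0.879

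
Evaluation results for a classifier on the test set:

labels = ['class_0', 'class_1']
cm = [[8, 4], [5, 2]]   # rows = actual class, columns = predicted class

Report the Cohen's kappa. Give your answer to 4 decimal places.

Observed agreement pₒ = trace/N = 10/19 = 0.52632
Expected agreement pₑ = Σ (rowᵢ·colᵢ)/N² = (12·13 + 7·6)/19² = 0.54848
κ = (pₒ − pₑ)/(1 − pₑ) = (0.52632 − 0.54848)/(1 − 0.54848) = -0.0491

-0.0491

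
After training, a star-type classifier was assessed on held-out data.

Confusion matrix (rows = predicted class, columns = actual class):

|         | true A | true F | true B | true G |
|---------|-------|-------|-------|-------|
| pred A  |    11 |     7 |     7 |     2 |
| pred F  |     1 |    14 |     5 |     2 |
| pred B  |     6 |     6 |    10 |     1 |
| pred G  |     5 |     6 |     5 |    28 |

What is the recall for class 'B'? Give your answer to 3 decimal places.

0.370

Take TP from the diagonal, FP from the rest of the 'B' prediction marginal, FN from the rest of the 'B' actual marginal.
recall = TP/(TP+FN).
B: TP=10, FN=7+5+5=17 → 10/27 = 0.3704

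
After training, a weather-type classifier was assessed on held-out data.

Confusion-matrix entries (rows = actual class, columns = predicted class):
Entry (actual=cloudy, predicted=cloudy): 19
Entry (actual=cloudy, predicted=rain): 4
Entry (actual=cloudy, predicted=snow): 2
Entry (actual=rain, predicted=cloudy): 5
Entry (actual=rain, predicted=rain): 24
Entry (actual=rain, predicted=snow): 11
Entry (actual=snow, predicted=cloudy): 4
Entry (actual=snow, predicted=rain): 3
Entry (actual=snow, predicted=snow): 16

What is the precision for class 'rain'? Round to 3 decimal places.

Take TP from the diagonal, FP from the rest of the 'rain' prediction marginal, FN from the rest of the 'rain' actual marginal.
precision = TP/(TP+FP).
rain: TP=24, FP=4+3=7 → 24/31 = 0.7742

0.774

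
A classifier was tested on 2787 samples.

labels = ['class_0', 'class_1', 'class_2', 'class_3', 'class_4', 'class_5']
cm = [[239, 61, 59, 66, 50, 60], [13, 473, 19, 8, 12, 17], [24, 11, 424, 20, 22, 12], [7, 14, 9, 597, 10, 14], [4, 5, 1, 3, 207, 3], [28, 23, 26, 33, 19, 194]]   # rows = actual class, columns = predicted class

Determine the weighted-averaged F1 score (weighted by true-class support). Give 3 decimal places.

0.755

Per-class F1 score (2·TP/(2·TP+FP+FN)):
  class_0: TP=239, FP=13+24+7+4+28=76, FN=61+59+66+50+60=296 → 478/850 = 0.5624
  class_1: TP=473, FP=61+11+14+5+23=114, FN=13+19+8+12+17=69 → 946/1129 = 0.8379
  class_2: TP=424, FP=59+19+9+1+26=114, FN=24+11+20+22+12=89 → 848/1051 = 0.8069
  class_3: TP=597, FP=66+8+20+3+33=130, FN=7+14+9+10+14=54 → 1194/1378 = 0.8665
  class_4: TP=207, FP=50+12+22+10+19=113, FN=4+5+1+3+3=16 → 414/543 = 0.7624
  class_5: TP=194, FP=60+17+12+14+3=106, FN=28+23+26+33+19=129 → 388/623 = 0.6228
Weighted-F1 score = Σ (supportᵢ/N)·F1 scoreᵢ with N=2787: (535/2787)·0.5624 + (542/2787)·0.8379 + (513/2787)·0.8069 + (651/2787)·0.8665 + (223/2787)·0.7624 + (323/2787)·0.6228 = 0.755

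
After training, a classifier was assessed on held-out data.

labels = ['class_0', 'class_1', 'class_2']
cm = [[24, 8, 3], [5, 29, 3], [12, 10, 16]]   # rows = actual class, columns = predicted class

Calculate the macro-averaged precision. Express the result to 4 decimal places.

0.6432

Per-class precision (TP/(TP+FP)):
  class_0: TP=24, FP=5+12=17 → 24/41 = 0.58537
  class_1: TP=29, FP=8+10=18 → 29/47 = 0.61702
  class_2: TP=16, FP=3+3=6 → 16/22 = 0.72727
Macro-precision = mean = (0.58537 + 0.61702 + 0.72727) / 3 = 0.6432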